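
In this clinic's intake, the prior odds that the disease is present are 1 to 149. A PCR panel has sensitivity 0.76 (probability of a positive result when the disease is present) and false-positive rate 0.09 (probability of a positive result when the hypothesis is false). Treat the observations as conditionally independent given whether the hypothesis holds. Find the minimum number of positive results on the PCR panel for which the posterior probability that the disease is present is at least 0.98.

5

Prior odds = 1/149.
Likelihood ratio of a positive result = 0.76/0.09 = 76/9.
Target posterior odds = 0.98/0.02 = 49.
Need (1/149) × (76/9)ⁿ ≥ 49, i.e. (76/9)ⁿ ≥ 7301.
(76/9)⁴ = 33362176/6561 falls short of 7301 but (76/9)⁵ ≈42939.3 reaches it, so n = 5.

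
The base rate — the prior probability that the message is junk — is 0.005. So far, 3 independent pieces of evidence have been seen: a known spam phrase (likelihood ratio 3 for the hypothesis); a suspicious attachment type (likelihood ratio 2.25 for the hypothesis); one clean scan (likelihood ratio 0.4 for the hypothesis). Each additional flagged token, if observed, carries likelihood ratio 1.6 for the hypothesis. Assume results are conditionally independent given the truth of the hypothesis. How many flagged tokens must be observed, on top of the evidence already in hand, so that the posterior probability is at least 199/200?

21

Prior odds = 0.005/0.995 = 1/199.
Combined Bayes factor of the evidence already in hand = 3 × 2.25 × 0.4 = 2.7.
Odds after that evidence = (1/199) × 2.7 = 27/1990.
Target odds = 0.995/0.005 = 199.
Need 1.6ⁿ ≥ 199 ÷ (27/1990) = 396010/27.
1.6²⁰ ≈12089.3 falls short of 396010/27 but 1.6²¹ ≈19342.8 reaches it, so n = 21.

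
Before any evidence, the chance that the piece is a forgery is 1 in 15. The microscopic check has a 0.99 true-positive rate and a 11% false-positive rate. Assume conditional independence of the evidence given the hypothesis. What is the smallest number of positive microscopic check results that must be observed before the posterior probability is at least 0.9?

3

Prior odds: (1/15) ÷ (14/15) = 1/14.
Likelihood ratio of a positive result = 0.99/0.11 = 9.
Target odds: 0.9 ÷ 0.1 = 9.
Need (1/14) × 9ⁿ ≥ 9, i.e. 9ⁿ ≥ 126.
9² = 81 falls short of 126 but 9³ = 729 reaches it, so n = 3.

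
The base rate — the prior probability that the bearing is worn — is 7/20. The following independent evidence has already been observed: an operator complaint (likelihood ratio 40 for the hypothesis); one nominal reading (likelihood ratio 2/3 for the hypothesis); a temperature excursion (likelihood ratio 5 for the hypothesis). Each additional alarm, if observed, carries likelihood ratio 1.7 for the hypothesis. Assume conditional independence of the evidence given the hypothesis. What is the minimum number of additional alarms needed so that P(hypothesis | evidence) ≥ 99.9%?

Prior odds = 0.35/0.65 = 7/13.
Combined Bayes factor of the evidence already in hand = 40 × (2/3) × 5 = 400/3.
Odds after that evidence = (7/13) × 400/3 = 2800/39.
Target odds = 0.999/0.001 = 999.
Need 1.7ⁿ ≥ 999 ÷ (2800/39) = 38961/2800.
1.7⁴ = 8.3521 falls short of 38961/2800 but 1.7⁵ = 1419857/100000 reaches it, so n = 5.

5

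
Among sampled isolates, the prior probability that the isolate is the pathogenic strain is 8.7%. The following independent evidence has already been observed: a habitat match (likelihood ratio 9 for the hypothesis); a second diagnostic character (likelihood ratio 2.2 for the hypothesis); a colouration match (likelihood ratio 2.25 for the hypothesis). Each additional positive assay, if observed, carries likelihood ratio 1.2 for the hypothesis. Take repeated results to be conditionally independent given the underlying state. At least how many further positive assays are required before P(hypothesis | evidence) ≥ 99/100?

18

Prior odds = 0.087/0.913 = 87/913.
Combined Bayes factor of the evidence already in hand = 9 × 2.2 × 2.25 = 44.55.
Odds after that evidence = (87/913) × 44.55 = 7047/1660.
Target odds = 0.99/0.01 = 99.
Need 1.2ⁿ ≥ 99 ÷ (7047/1660) = 18260/783.
1.2¹⁷ ≈22.1861 falls short of 18260/783 but 1.2¹⁸ ≈26.6233 reaches it, so n = 18.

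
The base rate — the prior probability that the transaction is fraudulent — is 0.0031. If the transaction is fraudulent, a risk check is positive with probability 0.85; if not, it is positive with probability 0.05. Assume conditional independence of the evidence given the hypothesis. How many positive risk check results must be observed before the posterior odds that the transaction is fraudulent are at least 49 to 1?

4

Prior odds = 0.0031/0.9969 = 31/9969.
Likelihood ratio of a positive = 0.85/0.05 = 17.
Target odds = 49.
Require 17ⁿ ≥ 49 ÷ (31/9969) = 488481/31.
17³ = 4913 falls short of 488481/31 but 17⁴ = 83521 reaches it, so n = 4.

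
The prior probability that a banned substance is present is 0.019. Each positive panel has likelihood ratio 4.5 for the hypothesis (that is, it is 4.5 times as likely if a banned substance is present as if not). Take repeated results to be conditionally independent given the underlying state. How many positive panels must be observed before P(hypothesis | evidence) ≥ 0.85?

4

Prior odds: 0.019 ÷ 0.981 = 19/981.
Likelihood ratio per positive panel = 4.5.
Target posterior odds = 0.85/0.15 = 17/3.
Need (19/981) × 4.5ⁿ ≥ 17/3, i.e. 4.5ⁿ ≥ 5559/19.
4.5³ = 91.125 falls short of 5559/19 but 4.5⁴ = 410.0625 reaches it, so n = 4.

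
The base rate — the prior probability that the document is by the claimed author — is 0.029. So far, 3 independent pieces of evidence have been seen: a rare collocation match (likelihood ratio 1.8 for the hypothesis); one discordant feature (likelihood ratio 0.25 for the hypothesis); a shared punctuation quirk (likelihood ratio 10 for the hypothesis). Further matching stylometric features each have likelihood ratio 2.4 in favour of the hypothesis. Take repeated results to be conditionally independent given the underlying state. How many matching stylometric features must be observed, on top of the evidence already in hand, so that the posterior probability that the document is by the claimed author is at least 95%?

Prior odds = 0.029/0.971 = 29/971.
Combined Bayes factor of the evidence already in hand = 1.8 × 0.25 × 10 = 4.5.
Odds after that evidence = (29/971) × 4.5 = 261/1942.
Target odds = 0.95/0.05 = 19.
Need 2.4ⁿ ≥ 19 ÷ (261/1942) = 36898/261.
2.4⁵ = 79.62624 falls short of 36898/261 but 2.4⁶ = 2985984/15625 reaches it, so n = 6.

6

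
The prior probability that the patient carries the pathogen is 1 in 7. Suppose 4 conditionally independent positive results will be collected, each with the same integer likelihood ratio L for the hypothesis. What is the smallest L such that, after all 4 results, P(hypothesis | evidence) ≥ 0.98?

Prior odds = (1/7)/(6/7) = 1/6.
Target odds = 0.98/0.02 = 49.
Need L⁴ ≥ 49 ÷ (1/6) = 294.
4⁴ = 256 < 294 ≤ 625 = 5⁴, so L = 5.

5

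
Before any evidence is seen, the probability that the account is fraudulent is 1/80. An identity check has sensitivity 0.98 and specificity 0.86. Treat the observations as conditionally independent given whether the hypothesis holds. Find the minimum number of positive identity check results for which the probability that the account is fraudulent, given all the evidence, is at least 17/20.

Prior odds = 0.0125/0.9875 = 1/79.
False-positive rate = 1 − 0.86 = 0.14; likelihood ratio of a positive = 0.98/0.14 = 7.
Target odds: 0.85 ÷ 0.15 = 17/3.
Require 7ⁿ ≥ 17/3 ÷ (1/79) = 1343/3.
7³ = 343 falls short of 1343/3 but 7⁴ = 2401 reaches it, so n = 4.

4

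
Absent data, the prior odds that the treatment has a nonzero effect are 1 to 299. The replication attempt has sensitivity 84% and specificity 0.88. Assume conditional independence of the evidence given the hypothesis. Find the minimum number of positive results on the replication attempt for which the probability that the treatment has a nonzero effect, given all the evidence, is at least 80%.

Prior odds = 1/299.
False-positive rate = 1 − 0.88 = 0.12; likelihood ratio of a positive = 0.84/0.12 = 7.
Target odds: 0.8 ÷ 0.2 = 4.
Require 7ⁿ ≥ 4 ÷ (1/299) = 1196.
7³ = 343 falls short of 1196 but 7⁴ = 2401 reaches it, so n = 4.

4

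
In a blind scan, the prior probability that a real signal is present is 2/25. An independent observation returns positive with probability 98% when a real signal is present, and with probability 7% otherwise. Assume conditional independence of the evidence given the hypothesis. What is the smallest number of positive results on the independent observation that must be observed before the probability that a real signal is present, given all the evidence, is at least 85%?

2

Prior odds: 0.08 ÷ 0.92 = 2/23.
Likelihood ratio of a positive result = 0.98/0.07 = 14.
Target posterior odds = 0.85/0.15 = 17/3.
Need (2/23) × 14ⁿ ≥ 17/3, i.e. 14ⁿ ≥ 391/6.
14¹ = 14 falls short of 391/6 but 14² = 196 reaches it, so n = 2.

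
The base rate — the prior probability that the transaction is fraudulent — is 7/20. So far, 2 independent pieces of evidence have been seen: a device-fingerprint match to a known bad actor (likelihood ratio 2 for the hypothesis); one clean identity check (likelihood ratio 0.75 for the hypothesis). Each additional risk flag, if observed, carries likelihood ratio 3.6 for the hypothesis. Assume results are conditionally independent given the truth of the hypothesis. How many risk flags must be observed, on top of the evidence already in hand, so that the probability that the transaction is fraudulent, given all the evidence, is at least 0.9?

2

Prior odds = 0.35/0.65 = 7/13.
Combined Bayes factor of the evidence already in hand = 2 × 0.75 = 1.5.
Odds after that evidence = (7/13) × 1.5 = 21/26.
Target odds = 0.9/0.1 = 9.
Need 3.6ⁿ ≥ 9 ÷ (21/26) = 78/7.
3.6¹ = 3.6 falls short of 78/7 but 3.6² = 12.96 reaches it, so n = 2.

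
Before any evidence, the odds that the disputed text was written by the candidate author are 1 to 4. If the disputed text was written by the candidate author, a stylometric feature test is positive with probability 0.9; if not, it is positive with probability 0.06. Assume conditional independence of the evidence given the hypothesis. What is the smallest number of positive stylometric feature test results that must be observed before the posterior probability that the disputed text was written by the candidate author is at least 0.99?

3

Prior odds = 0.25.
Likelihood ratio of a positive = 0.9/0.06 = 15.
Target posterior odds = 0.99/0.01 = 99.
Need 0.25 × 15ⁿ ≥ 99, i.e. 15ⁿ ≥ 396.
15² = 225 falls short of 396 but 15³ = 3375 reaches it, so n = 3.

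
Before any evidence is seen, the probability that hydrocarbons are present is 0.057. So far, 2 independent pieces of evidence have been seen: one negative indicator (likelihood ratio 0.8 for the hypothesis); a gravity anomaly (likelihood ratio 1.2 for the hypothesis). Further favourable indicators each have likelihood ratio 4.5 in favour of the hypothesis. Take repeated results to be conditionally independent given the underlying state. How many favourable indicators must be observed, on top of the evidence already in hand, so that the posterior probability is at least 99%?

5

Prior odds = 0.057/0.943 = 57/943.
Combined Bayes factor of the evidence already in hand = 0.8 × 1.2 = 0.96.
Odds after that evidence = (57/943) × 0.96 = 1368/23575.
Target odds = 0.99/0.01 = 99.
Need 4.5ⁿ ≥ 99 ÷ (1368/23575) = 259325/152.
4.5⁴ = 410.0625 falls short of 259325/152 but 4.5⁵ = 1845.28125 reaches it, so n = 5.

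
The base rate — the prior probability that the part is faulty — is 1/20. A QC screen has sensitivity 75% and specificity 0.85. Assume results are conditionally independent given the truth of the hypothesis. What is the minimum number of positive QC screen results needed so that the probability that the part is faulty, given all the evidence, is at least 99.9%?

7

Prior odds: 0.05 ÷ 0.95 = 1/19.
False-positive rate = 1 − 0.85 = 0.15; likelihood ratio of a positive = 0.75/0.15 = 5.
Target posterior odds = 0.999/0.001 = 999.
Need (1/19) × 5ⁿ ≥ 999, i.e. 5ⁿ ≥ 18981.
5⁶ = 15625 falls short of 18981 but 5⁷ = 78125 reaches it, so n = 7.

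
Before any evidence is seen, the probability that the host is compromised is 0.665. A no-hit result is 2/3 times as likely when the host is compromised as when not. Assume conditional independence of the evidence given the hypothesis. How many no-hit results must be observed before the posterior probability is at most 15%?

Prior odds = 0.665/0.335 = 133/67.
Likelihood ratio per no-hit result = 2/3.
Target odds: 0.15 ÷ 0.85 = 3/17.
Need (133/67) × (2/3)ⁿ ≤ 3/17, i.e. (2/3)ⁿ ≤ 201/2261.
(2/3)⁵ = 32/243 is still above 201/2261 but (2/3)⁶ = 64/729 is at or below it, so n = 6.

6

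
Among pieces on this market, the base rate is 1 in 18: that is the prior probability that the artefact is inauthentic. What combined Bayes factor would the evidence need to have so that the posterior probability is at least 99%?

1683

Prior odds = (1/18)/(17/18) = 1/17.
Target odds = 0.99/0.01 = 99.
Required Bayes factor = 99 ÷ (1/17) = 1683.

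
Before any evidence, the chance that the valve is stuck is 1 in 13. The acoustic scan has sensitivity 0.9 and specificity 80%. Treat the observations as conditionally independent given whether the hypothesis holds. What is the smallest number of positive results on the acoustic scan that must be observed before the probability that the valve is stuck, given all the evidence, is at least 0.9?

Prior odds = (1/13)/(12/13) = 1/12.
False-positive rate = 1 − 0.8 = 0.2; likelihood ratio of a positive = 0.9/0.2 = 4.5.
Target odds: 0.9 ÷ 0.1 = 9.
Need (1/12) × 4.5ⁿ ≥ 9, i.e. 4.5ⁿ ≥ 108.
4.5³ = 91.125 falls short of 108 but 4.5⁴ = 410.0625 reaches it, so n = 4.

4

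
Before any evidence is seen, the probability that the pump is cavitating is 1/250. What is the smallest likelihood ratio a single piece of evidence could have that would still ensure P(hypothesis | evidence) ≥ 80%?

Prior odds = 0.004/0.996 = 1/249.
Target odds = 0.8/0.2 = 4.
Required Bayes factor = 4 ÷ (1/249) = 996.

996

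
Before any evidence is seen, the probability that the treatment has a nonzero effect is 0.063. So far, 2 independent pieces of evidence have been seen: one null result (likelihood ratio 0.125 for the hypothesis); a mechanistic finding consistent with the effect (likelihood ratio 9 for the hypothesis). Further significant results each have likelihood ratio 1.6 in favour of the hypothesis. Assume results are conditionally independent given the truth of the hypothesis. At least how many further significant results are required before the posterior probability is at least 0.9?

11

Prior odds = 0.063/0.937 = 63/937.
Combined Bayes factor of the evidence already in hand = 0.125 × 9 = 1.125.
Odds after that evidence = (63/937) × 1.125 = 567/7496.
Target odds = 0.9/0.1 = 9.
Need 1.6ⁿ ≥ 9 ÷ (567/7496) = 7496/63.
1.6¹⁰ ≈109.951 falls short of 7496/63 but 1.6¹¹ ≈175.922 reaches it, so n = 11.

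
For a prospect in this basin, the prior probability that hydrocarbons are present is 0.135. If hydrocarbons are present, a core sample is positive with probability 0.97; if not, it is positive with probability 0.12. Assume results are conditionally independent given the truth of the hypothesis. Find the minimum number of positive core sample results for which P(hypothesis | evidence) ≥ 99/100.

Prior odds: 0.135 ÷ 0.865 = 27/173.
Likelihood ratio of a positive = 0.97/0.12 = 97/12.
Target odds: 0.99 ÷ 0.01 = 99.
Require (97/12)ⁿ ≥ 99 ÷ (27/173) = 1903/3.
(97/12)³ = 912673/1728 falls short of 1903/3 but (97/12)⁴ = 88529281/20736 reaches it, so n = 4.

4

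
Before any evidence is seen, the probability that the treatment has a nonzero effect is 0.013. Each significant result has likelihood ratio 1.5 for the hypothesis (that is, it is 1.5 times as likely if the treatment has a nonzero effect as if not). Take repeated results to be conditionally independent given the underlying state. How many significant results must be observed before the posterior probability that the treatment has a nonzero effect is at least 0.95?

18

Prior odds: 0.013 ÷ 0.987 = 13/987.
Likelihood ratio per significant result = 1.5.
Target odds: 0.95 ÷ 0.05 = 19.
Require 1.5ⁿ ≥ 19 ÷ (13/987) = 18753/13.
1.5¹⁷ = 129140163/131072 falls short of 18753/13 but 1.5¹⁸ = 387420489/262144 reaches it, so n = 18.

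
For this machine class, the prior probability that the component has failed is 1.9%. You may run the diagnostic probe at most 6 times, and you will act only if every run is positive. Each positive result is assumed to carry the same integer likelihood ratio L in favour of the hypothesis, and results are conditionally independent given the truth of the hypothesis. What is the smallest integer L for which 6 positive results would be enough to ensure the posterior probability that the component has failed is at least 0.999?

Prior odds = 0.019/0.981 = 19/981.
Target odds = 0.999/0.001 = 999.
Need L⁶ ≥ 999 ÷ (19/981) = 980019/19.
6⁶ = 46656 < 980019/19 ≤ 117649 = 7⁶, so L = 7.

7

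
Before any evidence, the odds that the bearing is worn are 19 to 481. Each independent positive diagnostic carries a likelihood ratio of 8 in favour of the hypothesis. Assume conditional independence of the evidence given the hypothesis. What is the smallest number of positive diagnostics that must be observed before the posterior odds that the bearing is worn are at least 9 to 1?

3

Prior odds = 19/481.
Likelihood ratio per positive diagnostic = 8.
Target odds = 9.
Require 8ⁿ ≥ 9 ÷ (19/481) = 4329/19.
8² = 64 falls short of 4329/19 but 8³ = 512 reaches it, so n = 3.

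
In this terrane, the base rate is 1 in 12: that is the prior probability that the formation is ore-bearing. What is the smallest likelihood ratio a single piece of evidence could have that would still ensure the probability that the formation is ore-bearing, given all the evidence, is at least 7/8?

77

Prior odds = (1/12)/(11/12) = 1/11.
Target odds = 0.875/0.125 = 7.
Required Bayes factor = 7 ÷ (1/11) = 77.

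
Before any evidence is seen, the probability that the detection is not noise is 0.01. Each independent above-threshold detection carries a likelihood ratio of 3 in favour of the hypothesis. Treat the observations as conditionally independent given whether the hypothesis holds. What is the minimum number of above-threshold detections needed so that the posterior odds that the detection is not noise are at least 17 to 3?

6

Prior odds: 0.01 ÷ 0.99 = 1/99.
Likelihood ratio per above-threshold detection = 3.
Target odds = 17/3.
Need (1/99) × 3ⁿ ≥ 17/3, i.e. 3ⁿ ≥ 561.
3⁵ = 243 falls short of 561 but 3⁶ = 729 reaches it, so n = 6.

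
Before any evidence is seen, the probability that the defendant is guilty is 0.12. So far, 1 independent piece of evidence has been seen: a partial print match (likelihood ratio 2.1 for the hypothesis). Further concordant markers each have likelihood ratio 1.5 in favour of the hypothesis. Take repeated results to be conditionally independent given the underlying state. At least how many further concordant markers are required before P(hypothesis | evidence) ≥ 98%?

Prior odds = 0.12/0.88 = 3/22.
Bayes factor of the evidence already in hand = 2.1.
Odds after that evidence = (3/22) × 2.1 = 63/220.
Target odds = 0.98/0.02 = 49.
Need 1.5ⁿ ≥ 49 ÷ (63/220) = 1540/9.
1.5¹² = 531441/4096 falls short of 1540/9 but 1.5¹³ = 1594323/8192 reaches it, so n = 13.

13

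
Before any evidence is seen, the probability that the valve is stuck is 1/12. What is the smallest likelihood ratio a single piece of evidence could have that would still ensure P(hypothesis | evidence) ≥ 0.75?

Prior odds = (1/12)/(11/12) = 1/11.
Target odds = 0.75/0.25 = 3.
Required Bayes factor = 3 ÷ (1/11) = 33.

33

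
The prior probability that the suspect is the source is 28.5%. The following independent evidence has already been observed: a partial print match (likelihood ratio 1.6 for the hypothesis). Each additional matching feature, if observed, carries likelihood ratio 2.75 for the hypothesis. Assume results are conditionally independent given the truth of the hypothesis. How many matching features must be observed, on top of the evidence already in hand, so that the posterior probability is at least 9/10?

Prior odds = 0.285/0.715 = 57/143.
Bayes factor of the evidence already in hand = 1.6.
Odds after that evidence = (57/143) × 1.6 = 456/715.
Target odds = 0.9/0.1 = 9.
Need 2.75ⁿ ≥ 9 ÷ (456/715) = 2145/152.
2.75² = 7.5625 falls short of 2145/152 but 2.75³ = 20.796875 reaches it, so n = 3.

3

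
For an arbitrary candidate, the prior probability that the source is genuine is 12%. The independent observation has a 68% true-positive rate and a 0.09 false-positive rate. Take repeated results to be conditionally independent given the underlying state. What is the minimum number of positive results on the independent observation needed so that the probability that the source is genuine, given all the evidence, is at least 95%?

Prior odds = 0.12/0.88 = 3/22.
Likelihood ratio of a positive result = 0.68/0.09 = 68/9.
Target posterior odds = 0.95/0.05 = 19.
Require (68/9)ⁿ ≥ 19 ÷ (3/22) = 418/3.
(68/9)² = 4624/81 falls short of 418/3 but (68/9)³ = 314432/729 reaches it, so n = 3.

3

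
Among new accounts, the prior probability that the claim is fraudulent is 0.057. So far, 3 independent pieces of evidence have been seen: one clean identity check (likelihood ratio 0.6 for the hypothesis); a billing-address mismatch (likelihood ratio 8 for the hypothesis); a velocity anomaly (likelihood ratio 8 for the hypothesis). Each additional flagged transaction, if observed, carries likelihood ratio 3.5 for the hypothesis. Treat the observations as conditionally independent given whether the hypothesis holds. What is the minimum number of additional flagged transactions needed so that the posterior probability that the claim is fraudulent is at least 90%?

2

Prior odds = 0.057/0.943 = 57/943.
Combined Bayes factor of the evidence already in hand = 0.6 × 8 × 8 = 38.4.
Odds after that evidence = (57/943) × 38.4 = 10944/4715.
Target odds = 0.9/0.1 = 9.
Need 3.5ⁿ ≥ 9 ÷ (10944/4715) = 4715/1216.
3.5¹ = 3.5 falls short of 4715/1216 but 3.5² = 12.25 reaches it, so n = 2.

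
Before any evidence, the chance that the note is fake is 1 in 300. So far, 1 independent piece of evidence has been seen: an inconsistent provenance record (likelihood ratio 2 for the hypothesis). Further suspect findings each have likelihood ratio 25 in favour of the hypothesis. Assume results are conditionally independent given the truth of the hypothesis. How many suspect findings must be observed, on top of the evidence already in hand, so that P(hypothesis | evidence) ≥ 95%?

3

Prior odds = (1/300)/(299/300) = 1/299.
Bayes factor of the evidence already in hand = 2.
Odds after that evidence = (1/299) × 2 = 2/299.
Target odds = 0.95/0.05 = 19.
Need 25ⁿ ≥ 19 ÷ (2/299) = 2840.5.
25² = 625 falls short of 2840.5 but 25³ = 15625 reaches it, so n = 3.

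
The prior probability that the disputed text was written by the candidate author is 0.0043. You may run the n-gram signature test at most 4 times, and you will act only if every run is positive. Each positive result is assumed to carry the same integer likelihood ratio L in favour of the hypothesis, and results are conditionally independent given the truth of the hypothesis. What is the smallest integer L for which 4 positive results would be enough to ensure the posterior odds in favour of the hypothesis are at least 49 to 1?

Prior odds = 0.0043/0.9957 = 43/9957.
Target odds = 49.
Need L⁴ ≥ 49 ÷ (43/9957) = 487893/43.
10⁴ = 10000 < 487893/43 ≤ 14641 = 11⁴, so L = 11.

11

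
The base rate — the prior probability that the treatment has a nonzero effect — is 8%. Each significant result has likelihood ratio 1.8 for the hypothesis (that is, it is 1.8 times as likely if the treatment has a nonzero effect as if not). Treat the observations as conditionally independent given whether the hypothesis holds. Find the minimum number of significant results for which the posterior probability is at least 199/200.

14

Prior odds = 0.08/0.92 = 2/23.
Likelihood ratio per significant result = 1.8.
Target odds: 0.995 ÷ 0.005 = 199.
Require 1.8ⁿ ≥ 199 ÷ (2/23) = 2288.5.
1.8¹³ ≈2082.3 falls short of 2288.5 but 1.8¹⁴ ≈3748.13 reaches it, so n = 14.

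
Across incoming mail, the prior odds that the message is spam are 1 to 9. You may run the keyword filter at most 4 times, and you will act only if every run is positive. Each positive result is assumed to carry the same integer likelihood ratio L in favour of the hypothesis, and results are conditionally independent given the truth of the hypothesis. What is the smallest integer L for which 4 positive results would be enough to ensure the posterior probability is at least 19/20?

4

Prior odds = 1/9.
Target odds = 0.95/0.05 = 19.
Need L⁴ ≥ 19 ÷ (1/9) = 171.
3⁴ = 81 < 171 ≤ 256 = 4⁴, so L = 4.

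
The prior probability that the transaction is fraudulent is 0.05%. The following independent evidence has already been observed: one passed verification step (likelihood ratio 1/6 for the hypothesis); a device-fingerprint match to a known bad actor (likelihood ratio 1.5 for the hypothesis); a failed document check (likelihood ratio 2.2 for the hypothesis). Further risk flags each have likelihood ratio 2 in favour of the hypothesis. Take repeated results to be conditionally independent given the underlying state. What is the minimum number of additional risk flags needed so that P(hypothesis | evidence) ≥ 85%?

Prior odds = 0.0005/0.9995 = 1/1999.
Combined Bayes factor of the evidence already in hand = (1/6) × 1.5 × 2.2 = 0.55.
Odds after that evidence = (1/1999) × 0.55 = 11/39980.
Target odds = 0.85/0.15 = 17/3.
Need 2ⁿ ≥ 17/3 ÷ (11/39980) = 679660/33.
2¹⁴ = 16384 falls short of 679660/33 but 2¹⁵ = 32768 reaches it, so n = 15.

15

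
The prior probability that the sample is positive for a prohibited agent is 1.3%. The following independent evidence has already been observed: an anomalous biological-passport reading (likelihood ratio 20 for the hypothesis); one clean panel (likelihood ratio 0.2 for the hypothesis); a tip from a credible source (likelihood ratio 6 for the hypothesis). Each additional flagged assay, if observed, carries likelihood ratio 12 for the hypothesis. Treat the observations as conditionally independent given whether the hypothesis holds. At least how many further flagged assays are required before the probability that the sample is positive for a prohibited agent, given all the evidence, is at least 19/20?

2

Prior odds = 0.013/0.987 = 13/987.
Combined Bayes factor of the evidence already in hand = 20 × 0.2 × 6 = 24.
Odds after that evidence = (13/987) × 24 = 104/329.
Target odds = 0.95/0.05 = 19.
Need 12ⁿ ≥ 19 ÷ (104/329) = 6251/104.
12¹ = 12 falls short of 6251/104 but 12² = 144 reaches it, so n = 2.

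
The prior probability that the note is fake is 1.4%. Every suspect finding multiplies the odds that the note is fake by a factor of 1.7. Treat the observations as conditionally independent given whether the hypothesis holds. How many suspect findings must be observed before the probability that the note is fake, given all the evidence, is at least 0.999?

22

Prior odds: 0.014 ÷ 0.986 = 7/493.
Likelihood ratio per suspect finding = 1.7.
Target posterior odds = 0.999/0.001 = 999.
Need (7/493) × 1.7ⁿ ≥ 999, i.e. 1.7ⁿ ≥ 492507/7.
1.7²¹ ≈69091.9 falls short of 492507/7 but 1.7²² ≈117456 reaches it, so n = 22.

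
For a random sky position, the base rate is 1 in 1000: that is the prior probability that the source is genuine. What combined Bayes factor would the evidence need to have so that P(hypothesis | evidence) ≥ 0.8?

3996

Prior odds = 0.001/0.999 = 1/999.
Target odds = 0.8/0.2 = 4.
Required Bayes factor = 4 ÷ (1/999) = 3996.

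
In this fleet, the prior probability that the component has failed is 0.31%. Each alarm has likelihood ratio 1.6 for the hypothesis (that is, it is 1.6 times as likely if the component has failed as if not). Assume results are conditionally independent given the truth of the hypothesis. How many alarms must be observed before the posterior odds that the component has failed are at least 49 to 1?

21

Prior odds: 0.0031 ÷ 0.9969 = 31/9969.
Likelihood ratio per alarm = 1.6.
Target odds = 49.
Require 1.6ⁿ ≥ 49 ÷ (31/9969) = 488481/31.
1.6²⁰ ≈12089.3 falls short of 488481/31 but 1.6²¹ ≈19342.8 reaches it, so n = 21.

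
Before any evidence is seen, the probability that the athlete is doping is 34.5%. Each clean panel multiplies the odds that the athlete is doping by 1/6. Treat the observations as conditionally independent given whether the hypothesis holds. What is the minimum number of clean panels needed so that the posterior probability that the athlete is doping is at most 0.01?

Prior odds: 0.345 ÷ 0.655 = 69/131.
Likelihood ratio per clean panel = 1/6.
Target posterior odds = 0.01/0.99 = 1/99.
Need (69/131) × (1/6)ⁿ ≤ 1/99, i.e. (1/6)ⁿ ≤ 131/6831.
(1/6)² = 1/36 is still above 131/6831 but (1/6)³ = 1/216 is at or below it, so n = 3.

3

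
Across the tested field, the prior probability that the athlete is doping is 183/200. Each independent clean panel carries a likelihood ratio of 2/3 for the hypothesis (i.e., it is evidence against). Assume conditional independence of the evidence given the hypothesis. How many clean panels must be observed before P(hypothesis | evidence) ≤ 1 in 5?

Prior odds: 0.915 ÷ 0.085 = 183/17.
Likelihood ratio per clean panel = 2/3.
Target odds: 0.2 ÷ 0.8 = 0.25.
Require (2/3)ⁿ ≤ 0.25 ÷ (183/17) = 17/732.
(2/3)⁹ = 512/19683 is still above 17/732 but (2/3)¹⁰ = 1024/59049 is at or below it, so n = 10.

10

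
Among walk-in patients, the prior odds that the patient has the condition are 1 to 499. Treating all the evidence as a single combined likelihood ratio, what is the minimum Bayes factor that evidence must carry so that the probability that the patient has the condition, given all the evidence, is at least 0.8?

1996

Prior odds = 1/499.
Target odds = 0.8/0.2 = 4.
Required Bayes factor = 4 ÷ (1/499) = 1996.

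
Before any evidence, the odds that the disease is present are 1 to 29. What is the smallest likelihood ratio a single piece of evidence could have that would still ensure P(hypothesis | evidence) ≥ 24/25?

696

Prior odds = 1/29.
Target odds = 0.96/0.04 = 24.
Required Bayes factor = 24 ÷ (1/29) = 696.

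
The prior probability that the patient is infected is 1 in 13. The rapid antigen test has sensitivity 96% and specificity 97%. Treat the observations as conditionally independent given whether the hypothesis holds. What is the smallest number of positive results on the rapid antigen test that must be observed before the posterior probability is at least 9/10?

2

Prior odds: (1/13) ÷ (12/13) = 1/12.
False-positive rate = 1 − 0.97 = 0.03; likelihood ratio of a positive = 0.96/0.03 = 32.
Target odds: 0.9 ÷ 0.1 = 9.
Need (1/12) × 32ⁿ ≥ 9, i.e. 32ⁿ ≥ 108.
32¹ = 32 falls short of 108 but 32² = 1024 reaches it, so n = 2.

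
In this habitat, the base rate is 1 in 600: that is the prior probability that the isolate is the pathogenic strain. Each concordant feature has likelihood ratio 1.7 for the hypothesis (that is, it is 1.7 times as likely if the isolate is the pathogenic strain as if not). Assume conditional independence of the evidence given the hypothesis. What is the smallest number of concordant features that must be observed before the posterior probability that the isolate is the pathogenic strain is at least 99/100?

21

Prior odds: (1/600) ÷ (599/600) = 1/599.
Likelihood ratio per concordant feature = 1.7.
Target odds: 0.99 ÷ 0.01 = 99.
Require 1.7ⁿ ≥ 99 ÷ (1/599) = 59301.
1.7²⁰ ≈40642.3 falls short of 59301 but 1.7²¹ ≈69091.9 reaches it, so n = 21.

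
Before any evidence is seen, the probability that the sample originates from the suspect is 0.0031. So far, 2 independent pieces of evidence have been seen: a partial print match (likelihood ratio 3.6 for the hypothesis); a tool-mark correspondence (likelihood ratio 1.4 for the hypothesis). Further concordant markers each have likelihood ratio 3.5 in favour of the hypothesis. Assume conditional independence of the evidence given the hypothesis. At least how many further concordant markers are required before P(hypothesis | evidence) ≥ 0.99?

7

Prior odds = 0.0031/0.9969 = 31/9969.
Combined Bayes factor of the evidence already in hand = 3.6 × 1.4 = 5.04.
Odds after that evidence = (31/9969) × 5.04 = 1302/83075.
Target odds = 0.99/0.01 = 99.
Need 3.5ⁿ ≥ 99 ÷ (1302/83075) = 2741475/434.
3.5⁶ = 1838.265625 falls short of 2741475/434 but 3.5⁷ = 823543/128 reaches it, so n = 7.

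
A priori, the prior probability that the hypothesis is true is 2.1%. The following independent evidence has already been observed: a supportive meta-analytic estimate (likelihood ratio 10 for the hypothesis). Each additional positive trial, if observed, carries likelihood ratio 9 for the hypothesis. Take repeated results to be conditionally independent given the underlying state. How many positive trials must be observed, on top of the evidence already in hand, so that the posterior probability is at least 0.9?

2

Prior odds = 0.021/0.979 = 21/979.
Bayes factor of the evidence already in hand = 10.
Odds after that evidence = (21/979) × 10 = 210/979.
Target odds = 0.9/0.1 = 9.
Need 9ⁿ ≥ 9 ÷ (210/979) = 2937/70.
9¹ = 9 falls short of 2937/70 but 9² = 81 reaches it, so n = 2.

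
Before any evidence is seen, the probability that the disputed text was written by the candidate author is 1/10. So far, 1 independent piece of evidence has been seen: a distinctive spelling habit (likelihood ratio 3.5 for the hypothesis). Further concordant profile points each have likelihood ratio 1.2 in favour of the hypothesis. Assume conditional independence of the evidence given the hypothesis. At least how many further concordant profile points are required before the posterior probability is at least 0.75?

12

Prior odds = 0.1/0.9 = 1/9.
Bayes factor of the evidence already in hand = 3.5.
Odds after that evidence = (1/9) × 3.5 = 7/18.
Target odds = 0.75/0.25 = 3.
Need 1.2ⁿ ≥ 3 ÷ (7/18) = 54/7.
1.2¹¹ = 362797056/48828125 falls short of 54/7 but 1.2¹² ≈8.9161 reaches it, so n = 12.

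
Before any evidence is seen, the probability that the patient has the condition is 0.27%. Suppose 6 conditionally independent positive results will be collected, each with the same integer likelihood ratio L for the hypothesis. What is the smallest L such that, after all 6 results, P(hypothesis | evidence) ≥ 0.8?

4

Prior odds = 0.0027/0.9973 = 27/9973.
Target odds = 0.8/0.2 = 4.
Need L⁶ ≥ 4 ÷ (27/9973) = 39892/27.
3⁶ = 729 < 39892/27 ≤ 4096 = 4⁶, so L = 4.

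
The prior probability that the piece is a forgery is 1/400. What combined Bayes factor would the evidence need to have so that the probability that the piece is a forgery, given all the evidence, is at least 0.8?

1596

Prior odds = 0.0025/0.9975 = 1/399.
Target odds = 0.8/0.2 = 4.
Required Bayes factor = 4 ÷ (1/399) = 1596.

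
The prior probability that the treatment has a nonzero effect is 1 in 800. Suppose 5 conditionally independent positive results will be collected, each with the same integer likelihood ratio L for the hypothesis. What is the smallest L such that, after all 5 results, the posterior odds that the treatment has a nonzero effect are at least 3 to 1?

5

Prior odds = 0.00125/0.99875 = 1/799.
Target odds = 3.
Need L⁵ ≥ 3 ÷ (1/799) = 2397.
4⁵ = 1024 < 2397 ≤ 3125 = 5⁵, so L = 5.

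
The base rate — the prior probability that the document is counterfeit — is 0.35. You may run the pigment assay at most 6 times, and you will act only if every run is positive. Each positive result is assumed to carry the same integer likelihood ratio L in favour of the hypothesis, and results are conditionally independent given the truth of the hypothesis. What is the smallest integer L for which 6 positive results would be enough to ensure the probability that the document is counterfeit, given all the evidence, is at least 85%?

2

Prior odds = 0.35/0.65 = 7/13.
Target odds = 0.85/0.15 = 17/3.
Need L⁶ ≥ 17/3 ÷ (7/13) = 221/21.
1⁶ = 1 < 221/21 ≤ 64 = 2⁶, so L = 2.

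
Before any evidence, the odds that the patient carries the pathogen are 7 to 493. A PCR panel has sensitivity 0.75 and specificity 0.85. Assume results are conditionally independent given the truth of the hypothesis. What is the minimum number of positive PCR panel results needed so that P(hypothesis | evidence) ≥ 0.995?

6

Prior odds = 7/493.
False-positive rate = 1 − 0.85 = 0.15; likelihood ratio of a positive = 0.75/0.15 = 5.
Target posterior odds = 0.995/0.005 = 199.
Require 5ⁿ ≥ 199 ÷ (7/493) = 98107/7.
5⁵ = 3125 falls short of 98107/7 but 5⁶ = 15625 reaches it, so n = 6.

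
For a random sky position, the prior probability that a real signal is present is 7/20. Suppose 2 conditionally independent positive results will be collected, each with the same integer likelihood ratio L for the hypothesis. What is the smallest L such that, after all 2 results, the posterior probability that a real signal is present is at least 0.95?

6

Prior odds = 0.35/0.65 = 7/13.
Target odds = 0.95/0.05 = 19.
Need L² ≥ 19 ÷ (7/13) = 247/7.
5² = 25 < 247/7 ≤ 36 = 6², so L = 6.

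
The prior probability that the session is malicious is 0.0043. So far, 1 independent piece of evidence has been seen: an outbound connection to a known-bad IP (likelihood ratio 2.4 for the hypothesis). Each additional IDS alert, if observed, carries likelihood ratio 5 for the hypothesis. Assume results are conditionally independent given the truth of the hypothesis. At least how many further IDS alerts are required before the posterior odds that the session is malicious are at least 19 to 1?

Prior odds = 0.0043/0.9957 = 43/9957.
Bayes factor of the evidence already in hand = 2.4.
Odds after that evidence = (43/9957) × 2.4 = 172/16595.
Target odds = 19.
Need 5ⁿ ≥ 19 ÷ (172/16595) = 315305/172.
5⁴ = 625 falls short of 315305/172 but 5⁵ = 3125 reaches it, so n = 5.

5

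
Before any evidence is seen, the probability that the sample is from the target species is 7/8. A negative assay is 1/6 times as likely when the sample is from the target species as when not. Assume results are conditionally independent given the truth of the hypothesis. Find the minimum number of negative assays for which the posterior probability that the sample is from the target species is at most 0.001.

Prior odds: 0.875 ÷ 0.125 = 7.
Likelihood ratio per negative assay = 1/6.
Target odds: 0.001 ÷ 0.999 = 1/999.
Require (1/6)ⁿ ≤ 1/999 ÷ 7 = 1/6993.
(1/6)⁴ = 1/1296 is still above 1/6993 but (1/6)⁵ = 1/7776 is at or below it, so n = 5.

5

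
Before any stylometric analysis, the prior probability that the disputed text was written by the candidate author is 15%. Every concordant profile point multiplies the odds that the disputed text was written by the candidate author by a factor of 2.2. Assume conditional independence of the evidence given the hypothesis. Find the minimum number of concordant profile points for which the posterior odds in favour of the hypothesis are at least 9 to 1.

Prior odds: 0.15 ÷ 0.85 = 3/17.
Likelihood ratio per concordant profile point = 2.2.
Target odds = 9.
Require 2.2ⁿ ≥ 9 ÷ (3/17) = 51.
2.2⁴ = 23.4256 falls short of 51 but 2.2⁵ = 51.53632 reaches it, so n = 5.

5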